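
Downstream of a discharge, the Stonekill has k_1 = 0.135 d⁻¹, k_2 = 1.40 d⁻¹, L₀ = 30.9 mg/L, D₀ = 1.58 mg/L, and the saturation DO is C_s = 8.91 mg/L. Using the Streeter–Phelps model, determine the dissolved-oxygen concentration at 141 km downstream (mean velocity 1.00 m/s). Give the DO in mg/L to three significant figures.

DO ≈ 6.44 mg/L

Travel time t = x/v = 141 km / (1.00 m/s) = 141000 m / 1.00 m/s = 141000 s = 1.632 d.
k_1 L₀/(k_2−k_1) = 0.135×30.9/(1.40−0.135) = 4.171/1.265 = 3.298 mg/L.
e^(−k_1 t) = e^(−0.135×1.632) = 0.8023; e^(−k_2 t) = e^(−1.40×1.632) = 0.1018.
D = 3.298 × (0.8023 − 0.1018) + 1.58 × 0.1018 = 2.310 + 0.1608 = 2.471 mg/L.
DO = C_s − D = 8.91 − 2.471 = 6.439 mg/L.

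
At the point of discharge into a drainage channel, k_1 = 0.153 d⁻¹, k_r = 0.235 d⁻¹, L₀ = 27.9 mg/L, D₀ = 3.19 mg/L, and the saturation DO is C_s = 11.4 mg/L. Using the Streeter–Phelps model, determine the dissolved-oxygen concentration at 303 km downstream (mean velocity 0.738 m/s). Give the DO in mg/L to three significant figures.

DO ≈ 2.24 mg/L

Travel time t = x/v = 303 km / (0.738 m/s) = 303000 m / 0.738 m/s = 410600 s = 4.752 d.
k_1 L₀/(k_r−k_1) = 0.153×27.9/(0.235−0.153) = 4.269/0.08200 = 52.06 mg/L.
e^(−k_1 t) = e^(−0.153×4.752) = 0.4833; e^(−k_r t) = e^(−0.235×4.752) = 0.3274.
D = 52.06 × (0.4833 − 0.3274) + 3.19 × 0.3274 = 8.120 + 1.044 = 9.164 mg/L.
DO = C_s − D = 11.4 − 9.164 = 2.236 mg/L.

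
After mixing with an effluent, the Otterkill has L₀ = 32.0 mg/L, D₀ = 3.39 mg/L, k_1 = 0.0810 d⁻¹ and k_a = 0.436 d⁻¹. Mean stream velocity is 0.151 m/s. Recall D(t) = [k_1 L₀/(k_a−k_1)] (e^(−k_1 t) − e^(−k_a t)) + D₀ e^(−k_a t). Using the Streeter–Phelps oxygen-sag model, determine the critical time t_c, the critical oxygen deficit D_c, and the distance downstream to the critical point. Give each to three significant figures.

At the critical point dD/dt = 0, so k_1 L₀ e^(−k_1 t) = k_a D. Substituting D(t) from the Streeter–Phelps equation and solving for t gives
t_c = ln[(k_a/k_1)(1 − D₀(k_a−k_1)/(k_1 L₀))] / (k_a−k_1).
Here k_a−k_1 = 0.3550 d⁻¹ and 1 − D₀(k_a−k_1)/(k_1 L₀) = 1 − 3.39×0.3550/(0.0810×32.0) = 0.5357, so
t_c = ln(5.383 × 0.5357) / 0.3550 = 1.059 / 0.3550 = 2.983 d.
L(t_c) = L₀ e^(−k_1 t_c) = 32.0 × 0.7853 = 25.13 mg/L, and at the critical point k_a D_c = k_1 L, so D_c = (0.0810/0.436) × 25.13 = 4.669 mg/L.
x_c = v t_c = 0.151 m/s × 2.983 d × 86400 s/d = 38920 m ≈ 38.9 km.

t_c ≈ 2.98 d; D_c ≈ 4.67 mg/L; x_c ≈ 38.9 km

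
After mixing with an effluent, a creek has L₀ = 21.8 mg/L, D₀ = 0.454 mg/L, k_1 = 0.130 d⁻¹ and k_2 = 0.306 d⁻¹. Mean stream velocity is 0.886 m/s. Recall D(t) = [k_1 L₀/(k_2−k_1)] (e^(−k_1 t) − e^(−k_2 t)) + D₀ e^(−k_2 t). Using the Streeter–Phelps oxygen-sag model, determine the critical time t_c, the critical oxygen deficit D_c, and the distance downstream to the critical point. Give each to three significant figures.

t_c ≈ 4.70 d; D_c ≈ 5.03 mg/L; x_c ≈ 360 km

With k_2/k_1 = 2.354 and 1 − D₀(k_2−k_1)/(k_1 L₀) = 0.9718,
t_c = ln(2.354 × 0.9718) / (0.306 − 0.130) = ln(2.287) / 0.1760 = 0.8275/0.1760 = 4.701 d.
L(t_c) = L₀ e^(−k_1 t_c) = 21.8 × 0.5427 = 11.83 mg/L, and at the critical point k_2 D_c = k_1 L, so D_c = (0.130/0.306) × 11.83 = 5.026 mg/L.
x_c = v t_c = 0.886 m/s × 4.701 d × 86400 s/d = 359900 m ≈ 360 km.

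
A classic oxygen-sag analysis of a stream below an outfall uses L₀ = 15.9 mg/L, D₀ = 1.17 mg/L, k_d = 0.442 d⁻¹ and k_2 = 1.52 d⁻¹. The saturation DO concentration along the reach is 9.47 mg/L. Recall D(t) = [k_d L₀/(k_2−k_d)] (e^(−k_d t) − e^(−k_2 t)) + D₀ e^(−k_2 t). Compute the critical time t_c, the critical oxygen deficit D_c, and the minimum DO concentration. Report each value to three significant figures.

t_c ≈ 0.962 d; D_c ≈ 3.02 mg/L; min DO ≈ 6.45 mg/L

t_c = [1/(k_2−k_d)] ln[(k_2/k_d)(1 − D₀(k_2−k_d)/(k_d L₀))]
= [1/(1.52−0.442)] ln[(1.52/0.442)(1 − 1.17×1.078/(0.442×15.9))]
= (1/1.078) ln[3.439 × 0.8205] = 0.9276 × ln(2.822) = 0.9276 × 1.037 = 0.9623 d.
D_c = (k_d/k_2) L₀ e^(−k_d t_c) = (0.442/1.52) × 15.9 × e^(−0.442×0.9623) = 0.2908 × 15.9 × 0.6536 = 3.022 mg/L.
Minimum DO = C_s − D_c = 9.47 − 3.022 = 6.448 mg/L.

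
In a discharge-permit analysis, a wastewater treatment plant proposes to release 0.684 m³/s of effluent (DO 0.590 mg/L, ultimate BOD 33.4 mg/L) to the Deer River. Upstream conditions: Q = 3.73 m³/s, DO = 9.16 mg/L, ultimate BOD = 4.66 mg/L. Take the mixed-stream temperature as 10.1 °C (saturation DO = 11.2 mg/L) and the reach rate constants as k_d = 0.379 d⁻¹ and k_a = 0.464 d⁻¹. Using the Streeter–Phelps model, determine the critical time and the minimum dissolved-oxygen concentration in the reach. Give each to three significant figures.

t_c ≈ 1.36 d; minimum DO ≈ 6.76 mg/L

Mixed DO = (3.73×9.16 + 0.684×0.590)/(3.73+0.684) = 34.57/4.414 = 7.832 mg/L.
Mixed L₀ = (3.73×4.66 + 0.684×33.4)/(4.414) = 40.23/4.414 = 9.114 mg/L.
Initial deficit D₀ = C_s − DO₀ = 11.2 − 7.832 = 3.368 mg/L.
t_c = (1/0.08500) ln[(0.464/0.379)(1 − 3.368×0.08500/(0.379×9.114))] = 11.76 × ln(1.123) = 1.363 d.
D_c = (0.379/0.464) × 9.114 × e^(−0.379×1.363) = 0.8168 × 9.114 × 0.5966 = 4.441 mg/L.
Minimum DO = 11.2 − 4.441 = 6.759 mg/L.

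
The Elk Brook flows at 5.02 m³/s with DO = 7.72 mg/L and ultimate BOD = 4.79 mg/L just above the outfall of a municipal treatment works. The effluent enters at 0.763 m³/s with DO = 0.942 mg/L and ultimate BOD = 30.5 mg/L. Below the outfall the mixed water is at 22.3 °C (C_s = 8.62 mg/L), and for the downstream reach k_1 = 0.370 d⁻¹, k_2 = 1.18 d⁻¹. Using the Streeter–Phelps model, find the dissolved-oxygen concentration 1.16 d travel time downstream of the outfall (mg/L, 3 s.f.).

DO ≈ 6.68 mg/L

Mixed DO = (5.02×7.72 + 0.763×0.942)/(5.02+0.763) = 39.47/5.783 = 6.826 mg/L.
Mixed L₀ = (5.02×4.79 + 0.763×30.5)/(5.783) = 47.32/5.783 = 8.182 mg/L.
Initial deficit D₀ = C_s − DO₀ = 8.62 − 6.826 = 1.794 mg/L.
D(1.16) = [0.370×8.182/(1.18−0.370)](e^(−0.370×1.16) − e^(−1.18×1.16)) + 1.794 e^(−1.18×1.16)
= 3.738 × (0.6510 − 0.2544) + 1.794 × 0.2544 = 1.939 mg/L.
DO = 8.62 − 1.939 = 6.681 mg/L.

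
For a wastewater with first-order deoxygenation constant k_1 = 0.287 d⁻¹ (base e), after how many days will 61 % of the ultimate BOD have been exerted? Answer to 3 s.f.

y/L₀ = 1 − e^(−k_1 t) = 0.61 ⇒ e^(−k_1 t) = 0.390
t = −ln(0.390) / 0.287 = 0.9416 / 0.287 = 3.281 d.

t ≈ 3.28 d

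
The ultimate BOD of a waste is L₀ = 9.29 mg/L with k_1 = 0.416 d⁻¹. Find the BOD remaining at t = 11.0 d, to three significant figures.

L ≈ 0.0956 mg/L

L_t = L₀ e^(−k_1 t) = 9.29 × e^(−0.416×11.0) = 9.29 × 0.01030 = 0.09565 mg/L.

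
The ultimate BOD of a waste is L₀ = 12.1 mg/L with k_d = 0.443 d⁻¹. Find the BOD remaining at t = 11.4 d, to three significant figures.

L_t = L₀ e^(−k_d t) = 12.1 × e^(−0.443×11.4) = 12.1 × 0.006408 = 0.07754 mg/L.

L ≈ 0.0775 mg/L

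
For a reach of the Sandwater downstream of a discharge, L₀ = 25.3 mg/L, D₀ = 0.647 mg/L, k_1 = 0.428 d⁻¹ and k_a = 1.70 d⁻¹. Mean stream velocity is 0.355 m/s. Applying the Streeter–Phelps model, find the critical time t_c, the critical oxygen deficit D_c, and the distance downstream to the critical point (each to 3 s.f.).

t_c ≈ 1.02 d; D_c ≈ 4.11 mg/L; x_c ≈ 31.4 km

With k_a/k_1 = 3.972 and 1 − D₀(k_a−k_1)/(k_1 L₀) = 0.9240,
t_c = ln(3.972 × 0.9240) / (1.70 − 0.428) = ln(3.670) / 1.272 = 1.300/1.272 = 1.022 d.
D_c = (k_1/k_a) L₀ e^(−k_1 t_c) = (0.428/1.70) × 25.3 × e^(−0.428×1.022) = 0.2518 × 25.3 × 0.6457 = 4.113 mg/L.
x_c = v t_c = 0.355 m/s × 1.022 d × 86400 s/d = 31350 m ≈ 31.4 km.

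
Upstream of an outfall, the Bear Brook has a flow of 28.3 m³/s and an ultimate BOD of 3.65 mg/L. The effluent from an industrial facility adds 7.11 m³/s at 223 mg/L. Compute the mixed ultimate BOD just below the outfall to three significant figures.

47.7 mg/L

Flow-weighted mixing: C = (Q_r C_r + Q_w C_w)/(Q_r + Q_w)
= (28.3×3.65 + 7.11×223)/(28.3 + 7.11) = 1689/35.41 = 47.69 mg/L.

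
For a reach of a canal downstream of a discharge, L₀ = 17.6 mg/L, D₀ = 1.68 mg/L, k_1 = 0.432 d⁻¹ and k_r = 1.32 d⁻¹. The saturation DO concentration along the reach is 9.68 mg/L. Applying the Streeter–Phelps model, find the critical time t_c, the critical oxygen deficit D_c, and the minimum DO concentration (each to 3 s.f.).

With k_r/k_1 = 3.056 and 1 − D₀(k_r−k_1)/(k_1 L₀) = 0.8038,
t_c = ln(3.056 × 0.8038) / (1.32 − 0.432) = ln(2.456) / 0.8880 = 0.8985/0.8880 = 1.012 d.
L(t_c) = L₀ e^(−k_1 t_c) = 17.6 × 0.6459 = 11.37 mg/L, and at the critical point k_r D_c = k_1 L, so D_c = (0.432/1.32) × 11.37 = 3.720 mg/L.
Minimum DO = C_s − D_c = 9.68 − 3.720 = 5.960 mg/L.

t_c ≈ 1.01 d; D_c ≈ 3.72 mg/L; min DO ≈ 5.96 mg/L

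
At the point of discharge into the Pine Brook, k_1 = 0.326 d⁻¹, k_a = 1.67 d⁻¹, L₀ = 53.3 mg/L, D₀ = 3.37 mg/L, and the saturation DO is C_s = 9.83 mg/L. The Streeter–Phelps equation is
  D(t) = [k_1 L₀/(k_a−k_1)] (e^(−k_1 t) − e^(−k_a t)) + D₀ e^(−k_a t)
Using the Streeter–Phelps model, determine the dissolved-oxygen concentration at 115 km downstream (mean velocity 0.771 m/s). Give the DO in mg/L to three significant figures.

Travel time t = x/v = 115 km / (0.771 m/s) = 115000 m / 0.771 m/s = 149200 s = 1.726 d.
k_1 L₀/(k_a−k_1) = 0.326×53.3/(1.67−0.326) = 17.38/1.344 = 12.93 mg/L.
e^(−k_1 t) = e^(−0.326×1.726) = 0.5696; e^(−k_a t) = e^(−1.67×1.726) = 0.05597.
D = 12.93 × (0.5696 − 0.05597) + 3.37 × 0.05597 = 6.641 + 0.1886 = 6.829 mg/L.
DO = C_s − D = 9.83 − 6.829 = 3.001 mg/L.

DO ≈ 3.00 mg/L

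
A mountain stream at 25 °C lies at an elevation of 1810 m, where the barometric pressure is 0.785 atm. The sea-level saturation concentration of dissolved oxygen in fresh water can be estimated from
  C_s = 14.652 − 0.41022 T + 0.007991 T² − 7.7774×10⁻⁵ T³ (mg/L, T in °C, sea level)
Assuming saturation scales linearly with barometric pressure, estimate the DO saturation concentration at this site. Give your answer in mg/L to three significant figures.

At sea level: C_s = 14.652 − 0.41022×25 + 0.007991×25² − 7.7774×10⁻⁵×25³ = 8.176 mg/L.
Pressure correction: C_s' = 8.176 × 0.785 = 6.418 mg/L.

C_s ≈ 6.42 mg/L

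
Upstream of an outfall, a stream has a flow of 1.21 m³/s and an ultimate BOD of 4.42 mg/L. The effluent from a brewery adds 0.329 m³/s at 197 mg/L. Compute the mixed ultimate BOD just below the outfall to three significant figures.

45.6 mg/L

Flow-weighted mixing: C = (Q_r C_r + Q_w C_w)/(Q_r + Q_w)
= (1.21×4.42 + 0.329×197)/(1.21 + 0.329) = 70.16/1.539 = 45.59 mg/L.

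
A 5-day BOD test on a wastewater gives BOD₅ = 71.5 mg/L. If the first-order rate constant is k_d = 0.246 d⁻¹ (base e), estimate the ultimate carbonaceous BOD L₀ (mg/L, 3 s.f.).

L₀ ≈ 101 mg/L

BOD₅ = L₀(1 − e^(−5k_d)) ⇒ L₀ = BOD₅ / (1 − e^(−5×0.246))
= 71.5 / (1 − 0.2923) = 71.5 / 0.7077 = 101.0 mg/L.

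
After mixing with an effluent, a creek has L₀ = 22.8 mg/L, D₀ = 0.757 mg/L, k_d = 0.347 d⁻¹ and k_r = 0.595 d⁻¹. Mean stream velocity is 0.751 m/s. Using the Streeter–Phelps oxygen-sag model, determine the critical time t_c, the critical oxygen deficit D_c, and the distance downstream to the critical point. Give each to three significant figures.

t_c ≈ 2.08 d; D_c ≈ 6.47 mg/L; x_c ≈ 135 km

At the critical point dD/dt = 0, so k_d L₀ e^(−k_d t) = k_r D. Substituting D(t) from the Streeter–Phelps equation and solving for t gives
t_c = ln[(k_r/k_d)(1 − D₀(k_r−k_d)/(k_d L₀))] / (k_r−k_d).
Here k_r−k_d = 0.2480 d⁻¹ and 1 − D₀(k_r−k_d)/(k_d L₀) = 1 − 0.757×0.2480/(0.347×22.8) = 0.9763, so
t_c = ln(1.715 × 0.9763) / 0.2480 = 0.5152 / 0.2480 = 2.078 d.
L(t_c) = L₀ e^(−k_d t_c) = 22.8 × 0.4863 = 11.09 mg/L, and at the critical point k_r D_c = k_d L, so D_c = (0.347/0.595) × 11.09 = 6.466 mg/L.
x_c = v t_c = 0.751 m/s × 2.078 d × 86400 s/d = 134800 m ≈ 135 km.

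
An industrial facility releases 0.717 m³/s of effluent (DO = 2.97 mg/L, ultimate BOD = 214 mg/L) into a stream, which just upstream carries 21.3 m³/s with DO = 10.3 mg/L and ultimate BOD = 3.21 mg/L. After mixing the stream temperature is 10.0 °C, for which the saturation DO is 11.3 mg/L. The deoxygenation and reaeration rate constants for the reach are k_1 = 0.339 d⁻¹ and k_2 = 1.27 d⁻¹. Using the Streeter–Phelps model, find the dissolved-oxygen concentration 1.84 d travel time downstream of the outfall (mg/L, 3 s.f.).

DO ≈ 9.57 mg/L

Mixed DO = (21.3×10.3 + 0.717×2.97)/(21.3+0.717) = 221.5/22.02 = 10.06 mg/L.
Mixed L₀ = (21.3×3.21 + 0.717×214)/(22.02) = 221.8/22.02 = 10.07 mg/L.
Initial deficit D₀ = C_s − DO₀ = 11.3 − 10.06 = 1.239 mg/L.
D(1.84) = [0.339×10.07/(1.27−0.339)](e^(−0.339×1.84) − e^(−1.27×1.84)) + 1.239 e^(−1.27×1.84)
= 3.668 × (0.5359 − 0.09664) + 1.239 × 0.09664 = 1.731 mg/L.
DO = 11.3 − 1.731 = 9.569 mg/L.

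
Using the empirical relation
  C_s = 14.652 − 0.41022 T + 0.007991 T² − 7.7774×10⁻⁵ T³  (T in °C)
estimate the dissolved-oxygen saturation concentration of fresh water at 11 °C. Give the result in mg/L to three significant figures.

C_s ≈ 11.0 mg/L

C_s = 14.652 − 0.41022×11 + 0.007991×11² − 7.7774×10⁻⁵×11³ = 11.00 mg/L.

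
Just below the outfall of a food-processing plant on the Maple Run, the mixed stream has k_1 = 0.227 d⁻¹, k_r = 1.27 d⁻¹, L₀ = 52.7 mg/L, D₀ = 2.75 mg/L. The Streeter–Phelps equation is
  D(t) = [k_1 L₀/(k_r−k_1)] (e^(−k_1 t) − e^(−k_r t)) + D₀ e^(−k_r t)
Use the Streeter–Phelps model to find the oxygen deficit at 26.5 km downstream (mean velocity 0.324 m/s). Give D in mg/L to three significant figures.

Travel time t = x/v = 26.5 km / (0.324 m/s) = 26500 m / 0.324 m/s = 81790 s = 0.9466 d.
k_1 L₀/(k_r−k_1) = 0.227×52.7/(1.27−0.227) = 11.96/1.043 = 11.47 mg/L.
e^(−k_1 t) = e^(−0.227×0.9466) = 0.8066; e^(−k_r t) = e^(−1.27×0.9466) = 0.3005.
D = 11.47 × (0.8066 − 0.3005) + 2.75 × 0.3005 = 5.805 + 0.8264 = 6.631 mg/L.

D ≈ 6.63 mg/L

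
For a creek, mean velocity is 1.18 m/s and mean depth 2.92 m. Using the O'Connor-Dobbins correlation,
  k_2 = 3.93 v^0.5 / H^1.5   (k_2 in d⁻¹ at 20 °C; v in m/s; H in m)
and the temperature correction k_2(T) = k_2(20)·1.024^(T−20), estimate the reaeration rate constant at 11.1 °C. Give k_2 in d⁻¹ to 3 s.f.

k_2(20) = 3.93 × 1.18^0.5 / 2.92^1.5 = 3.93 × 1.086 / 4.990 = 0.8556 d⁻¹.
k_2(11.1) = 0.8556 × 1.024^(11.1−20) = 0.8556 × 0.8097 = 0.6928 d⁻¹.

k_2 ≈ 0.693 d⁻¹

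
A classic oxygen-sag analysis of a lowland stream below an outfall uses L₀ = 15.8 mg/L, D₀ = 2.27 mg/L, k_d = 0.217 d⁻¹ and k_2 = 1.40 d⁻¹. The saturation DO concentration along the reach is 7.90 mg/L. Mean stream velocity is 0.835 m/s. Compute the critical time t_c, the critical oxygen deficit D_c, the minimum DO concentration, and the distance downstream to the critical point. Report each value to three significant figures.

t_c ≈ 0.283 d; D_c ≈ 2.30 mg/L; min DO ≈ 5.60 mg/L; x_c ≈ 20.5 km

At the critical point dD/dt = 0, so k_d L₀ e^(−k_d t) = k_2 D. Substituting D(t) from the Streeter–Phelps equation and solving for t gives
t_c = ln[(k_2/k_d)(1 − D₀(k_2−k_d)/(k_d L₀))] / (k_2−k_d).
Here k_2−k_d = 1.183 d⁻¹ and 1 − D₀(k_2−k_d)/(k_d L₀) = 1 − 2.27×1.183/(0.217×15.8) = 0.2168, so
t_c = ln(6.452 × 0.2168) / 1.183 = 0.3354 / 1.183 = 0.2835 d.
D_c = (k_d/k_2) L₀ e^(−k_d t_c) = (0.217/1.40) × 15.8 × e^(−0.217×0.2835) = 0.1550 × 15.8 × 0.9403 = 2.303 mg/L.
Minimum DO = C_s − D_c = 7.90 − 2.303 = 5.597 mg/L.
x_c = v t_c = 0.835 m/s × 0.2835 d × 86400 s/d = 20450 m ≈ 20.5 km.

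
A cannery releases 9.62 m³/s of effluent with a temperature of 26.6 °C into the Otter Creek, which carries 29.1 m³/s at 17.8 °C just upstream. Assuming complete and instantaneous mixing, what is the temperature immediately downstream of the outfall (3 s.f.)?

Flow-weighted mixing: C = (Q_r C_r + Q_w C_w)/(Q_r + Q_w)
= (29.1×17.8 + 9.62×26.6)/(29.1 + 9.62) = 773.9/38.72 = 19.99 °C.

20.0 °C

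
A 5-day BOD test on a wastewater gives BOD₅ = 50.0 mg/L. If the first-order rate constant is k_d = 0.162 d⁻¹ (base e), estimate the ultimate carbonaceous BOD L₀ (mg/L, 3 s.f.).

L₀ ≈ 90.1 mg/L

BOD₅ = L₀(1 − e^(−5k_d)) ⇒ L₀ = BOD₅ / (1 − e^(−5×0.162))
= 50.0 / (1 − 0.4449) = 50.0 / 0.5551 = 90.07 mg/L.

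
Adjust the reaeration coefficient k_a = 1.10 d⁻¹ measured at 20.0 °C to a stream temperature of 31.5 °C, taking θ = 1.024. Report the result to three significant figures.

k_a ≈ 1.44 d⁻¹

k_a(T₂) = k_a(T₁) · θ^(T₂−T₁) = 1.10 × 1.024^(31.5−20.0)
= 1.10 × 1.024^11.5 = 1.10 × 1.314 = 1.445 d⁻¹.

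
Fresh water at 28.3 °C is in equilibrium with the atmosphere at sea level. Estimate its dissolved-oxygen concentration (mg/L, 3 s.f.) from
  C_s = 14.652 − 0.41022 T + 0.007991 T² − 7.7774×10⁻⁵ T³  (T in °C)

C_s = 14.652 − 0.41022×28.3 + 0.007991×28.3² − 7.7774×10⁻⁵×28.3³ = 7.680 mg/L.

C_s ≈ 7.68 mg/L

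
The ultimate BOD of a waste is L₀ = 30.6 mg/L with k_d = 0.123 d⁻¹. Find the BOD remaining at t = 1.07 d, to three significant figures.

L ≈ 26.8 mg/L

L_t = L₀ e^(−k_d t) = 30.6 × e^(−0.123×1.07) = 30.6 × 0.8767 = 26.83 mg/L.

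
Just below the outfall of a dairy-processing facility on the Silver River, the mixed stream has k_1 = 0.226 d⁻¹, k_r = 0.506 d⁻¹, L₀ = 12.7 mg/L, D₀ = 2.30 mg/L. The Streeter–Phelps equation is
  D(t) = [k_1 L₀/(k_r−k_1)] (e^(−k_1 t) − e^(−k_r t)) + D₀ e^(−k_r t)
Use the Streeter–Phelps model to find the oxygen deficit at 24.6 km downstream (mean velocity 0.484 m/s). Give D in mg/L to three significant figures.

Travel time t = x/v = 24.6 km / (0.484 m/s) = 24600 m / 0.484 m/s = 50830 s = 0.5883 d.
k_1 L₀/(k_r−k_1) = 0.226×12.7/(0.506−0.226) = 2.870/0.2800 = 10.25 mg/L.
e^(−k_1 t) = e^(−0.226×0.5883) = 0.8755; e^(−k_r t) = e^(−0.506×0.5883) = 0.7426.
D = 10.25 × (0.8755 − 0.7426) + 2.30 × 0.7426 = 1.363 + 1.708 = 3.071 mg/L.

D ≈ 3.07 mg/L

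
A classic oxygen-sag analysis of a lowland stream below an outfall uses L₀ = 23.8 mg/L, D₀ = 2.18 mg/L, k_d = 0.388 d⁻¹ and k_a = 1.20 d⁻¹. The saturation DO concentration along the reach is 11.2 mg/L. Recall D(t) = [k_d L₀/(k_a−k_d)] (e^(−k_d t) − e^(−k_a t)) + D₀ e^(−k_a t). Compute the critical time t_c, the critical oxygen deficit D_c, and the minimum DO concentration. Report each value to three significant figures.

With k_a/k_d = 3.093 and 1 − D₀(k_a−k_d)/(k_d L₀) = 0.8083,
t_c = ln(3.093 × 0.8083) / (1.20 − 0.388) = ln(2.500) / 0.8120 = 0.9163/0.8120 = 1.128 d.
L(t_c) = L₀ e^(−k_d t_c) = 23.8 × 0.6454 = 15.36 mg/L, and at the critical point k_a D_c = k_d L, so D_c = (0.388/1.20) × 15.36 = 4.967 mg/L.
Minimum DO = C_s − D_c = 11.2 − 4.967 = 6.233 mg/L.

t_c ≈ 1.13 d; D_c ≈ 4.97 mg/L; min DO ≈ 6.23 mg/L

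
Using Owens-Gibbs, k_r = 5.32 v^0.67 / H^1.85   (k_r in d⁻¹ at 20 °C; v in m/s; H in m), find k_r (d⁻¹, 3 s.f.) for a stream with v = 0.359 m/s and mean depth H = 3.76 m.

k_r = 5.32 × 0.359^0.67 / 3.76^1.85 = 5.32 × 0.5034 / 11.59 = 0.2311 d⁻¹.

k_r ≈ 0.231 d⁻¹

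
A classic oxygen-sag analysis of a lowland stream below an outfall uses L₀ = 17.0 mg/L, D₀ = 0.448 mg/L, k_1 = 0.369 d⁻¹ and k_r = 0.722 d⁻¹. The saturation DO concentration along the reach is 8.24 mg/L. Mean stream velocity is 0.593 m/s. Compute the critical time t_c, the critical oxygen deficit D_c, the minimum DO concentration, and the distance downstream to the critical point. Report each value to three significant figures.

With k_r/k_1 = 1.957 and 1 − D₀(k_r−k_1)/(k_1 L₀) = 0.9748,
t_c = ln(1.957 × 0.9748) / (0.722 − 0.369) = ln(1.907) / 0.3530 = 0.6457/0.3530 = 1.829 d.
D_c = (k_1/k_r) L₀ e^(−k_1 t_c) = (0.369/0.722) × 17.0 × e^(−0.369×1.829) = 0.5111 × 17.0 × 0.5092 = 4.424 mg/L.
Minimum DO = C_s − D_c = 8.24 − 4.424 = 3.816 mg/L.
x_c = v t_c = 0.593 m/s × 1.829 d × 86400 s/d = 93720 m ≈ 93.7 km.

t_c ≈ 1.83 d; D_c ≈ 4.42 mg/L; min DO ≈ 3.82 mg/L; x_c ≈ 93.7 km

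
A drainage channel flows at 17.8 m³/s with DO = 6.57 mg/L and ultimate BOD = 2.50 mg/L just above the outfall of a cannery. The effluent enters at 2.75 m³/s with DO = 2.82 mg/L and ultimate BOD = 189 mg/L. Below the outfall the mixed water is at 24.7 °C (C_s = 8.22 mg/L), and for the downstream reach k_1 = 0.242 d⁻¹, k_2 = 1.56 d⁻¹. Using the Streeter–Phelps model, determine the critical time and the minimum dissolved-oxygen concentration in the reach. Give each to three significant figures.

Mixed DO = (17.8×6.57 + 2.75×2.82)/(17.8+2.75) = 124.7/20.55 = 6.068 mg/L.
Mixed L₀ = (17.8×2.50 + 2.75×189)/(20.55) = 564.2/20.55 = 27.46 mg/L.
Initial deficit D₀ = C_s − DO₀ = 8.22 − 6.068 = 2.152 mg/L.
t_c = (1/1.318) ln[(1.56/0.242)(1 − 2.152×1.318/(0.242×27.46))] = 0.7587 × ln(3.695) = 0.9916 d.
D_c = (0.242/1.56) × 27.46 × e^(−0.242×0.9916) = 0.1551 × 27.46 × 0.7867 = 3.351 mg/L.
Minimum DO = 8.22 − 3.351 = 4.869 mg/L.

t_c ≈ 0.992 d; minimum DO ≈ 4.87 mg/L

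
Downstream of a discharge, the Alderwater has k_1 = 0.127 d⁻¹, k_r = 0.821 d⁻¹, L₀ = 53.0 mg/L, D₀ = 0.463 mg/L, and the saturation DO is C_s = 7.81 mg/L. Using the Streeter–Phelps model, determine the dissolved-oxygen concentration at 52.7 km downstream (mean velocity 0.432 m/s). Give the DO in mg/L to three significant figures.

DO ≈ 2.60 mg/L

Travel time t = x/v = 52.7 km / (0.432 m/s) = 52700 m / 0.432 m/s = 122000 s = 1.412 d.
k_1 L₀/(k_r−k_1) = 0.127×53.0/(0.821−0.127) = 6.731/0.6940 = 9.699 mg/L.
e^(−k_1 t) = e^(−0.127×1.412) = 0.8358; e^(−k_r t) = e^(−0.821×1.412) = 0.3137.
D = 9.699 × (0.8358 − 0.3137) + 0.463 × 0.3137 = 5.064 + 0.1453 = 5.209 mg/L.
DO = C_s − D = 7.81 − 5.209 = 2.601 mg/L.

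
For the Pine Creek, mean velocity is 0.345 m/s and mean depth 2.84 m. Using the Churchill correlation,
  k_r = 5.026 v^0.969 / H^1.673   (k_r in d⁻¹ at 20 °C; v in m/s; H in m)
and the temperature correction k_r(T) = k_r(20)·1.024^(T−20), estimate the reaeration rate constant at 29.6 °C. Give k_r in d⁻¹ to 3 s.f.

k_r ≈ 0.393 d⁻¹

k_r(20) = 5.026 × 0.345^0.969 / 2.84^1.673 = 5.026 × 0.3566 / 5.733 = 0.3126 d⁻¹.
k_r(29.6) = 0.3126 × 1.024^(29.6−20) = 0.3126 × 1.256 = 0.3925 d⁻¹.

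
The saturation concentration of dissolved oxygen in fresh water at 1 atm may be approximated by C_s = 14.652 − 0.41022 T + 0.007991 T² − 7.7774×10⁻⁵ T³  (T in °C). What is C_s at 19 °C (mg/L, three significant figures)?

C_s = 14.652 − 0.41022×19 + 0.007991×19² − 7.7774×10⁻⁵×19³ = 9.209 mg/L.

C_s ≈ 9.21 mg/L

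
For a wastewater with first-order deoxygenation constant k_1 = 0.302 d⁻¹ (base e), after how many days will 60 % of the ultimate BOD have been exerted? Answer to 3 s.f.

t ≈ 3.03 d

y/L₀ = 1 − e^(−k_1 t) = 0.60 ⇒ e^(−k_1 t) = 0.400
t = −ln(0.400) / 0.302 = 0.9163 / 0.302 = 3.034 d.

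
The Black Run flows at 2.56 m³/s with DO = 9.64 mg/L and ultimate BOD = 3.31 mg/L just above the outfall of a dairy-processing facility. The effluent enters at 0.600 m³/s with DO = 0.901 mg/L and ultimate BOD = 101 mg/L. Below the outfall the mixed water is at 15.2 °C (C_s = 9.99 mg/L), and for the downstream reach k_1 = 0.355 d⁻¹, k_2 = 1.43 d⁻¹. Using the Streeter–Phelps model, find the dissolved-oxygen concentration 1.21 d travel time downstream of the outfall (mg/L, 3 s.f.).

Mixed DO = (2.56×9.64 + 0.600×0.901)/(2.56+0.600) = 25.22/3.160 = 7.981 mg/L.
Mixed L₀ = (2.56×3.31 + 0.600×101)/(3.160) = 69.07/3.160 = 21.86 mg/L.
Initial deficit D₀ = C_s − DO₀ = 9.99 − 7.981 = 2.009 mg/L.
D(1.21) = [0.355×21.86/(1.43−0.355)](e^(−0.355×1.21) − e^(−1.43×1.21)) + 2.009 e^(−1.43×1.21)
= 7.218 × (0.6508 − 0.1772) + 2.009 × 0.1772 = 3.775 mg/L.
DO = 9.99 − 3.775 = 6.215 mg/L.

DO ≈ 6.22 mg/L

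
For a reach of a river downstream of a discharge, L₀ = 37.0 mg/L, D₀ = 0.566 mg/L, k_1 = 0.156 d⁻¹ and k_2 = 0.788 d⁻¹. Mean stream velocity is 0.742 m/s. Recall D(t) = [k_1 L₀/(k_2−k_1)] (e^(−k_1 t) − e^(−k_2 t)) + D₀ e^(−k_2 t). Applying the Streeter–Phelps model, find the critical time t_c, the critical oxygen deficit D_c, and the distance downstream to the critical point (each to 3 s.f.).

t_c = [1/(k_2−k_1)] ln[(k_2/k_1)(1 − D₀(k_2−k_1)/(k_1 L₀))]
= [1/(0.788−0.156)] ln[(0.788/0.156)(1 − 0.566×0.6320/(0.156×37.0))]
= (1/0.6320) ln[5.051 × 0.9380] = 1.582 × ln(4.738) = 1.582 × 1.556 = 2.461 d.
D_c = (k_1/k_2) L₀ e^(−k_1 t_c) = (0.156/0.788) × 37.0 × e^(−0.156×2.461) = 0.1980 × 37.0 × 0.6811 = 4.989 mg/L.
x_c = v t_c = 0.742 m/s × 2.461 d × 86400 s/d = 157800 m ≈ 158 km.

t_c ≈ 2.46 d; D_c ≈ 4.99 mg/L; x_c ≈ 158 km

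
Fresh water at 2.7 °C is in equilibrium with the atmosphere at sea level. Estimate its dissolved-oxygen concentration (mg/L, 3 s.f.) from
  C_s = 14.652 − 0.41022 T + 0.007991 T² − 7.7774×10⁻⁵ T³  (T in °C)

C_s = 14.652 − 0.41022×2.7 + 0.007991×2.7² − 7.7774×10⁻⁵×2.7³ = 13.60 mg/L.

C_s ≈ 13.6 mg/L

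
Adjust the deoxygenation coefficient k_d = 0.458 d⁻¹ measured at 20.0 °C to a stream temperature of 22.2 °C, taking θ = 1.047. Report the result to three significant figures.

k_d(T₂) = k_d(T₁) · θ^(T₂−T₁) = 0.458 × 1.047^(22.2−20.0)
= 0.458 × 1.047^2.20 = 0.458 × 1.106 = 0.5067 d⁻¹.

k_d ≈ 0.507 d⁻¹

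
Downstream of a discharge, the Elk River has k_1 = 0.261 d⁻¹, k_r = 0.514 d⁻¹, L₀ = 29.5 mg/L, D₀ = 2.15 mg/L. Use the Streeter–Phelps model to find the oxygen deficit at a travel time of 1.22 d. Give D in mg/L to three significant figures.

D ≈ 7.03 mg/L

k_1 L₀/(k_r−k_1) = 0.261×29.5/(0.514−0.261) = 7.700/0.2530 = 30.43 mg/L.
e^(−k_1 t) = e^(−0.261×1.220) = 0.7273; e^(−k_r t) = e^(−0.514×1.220) = 0.5341.
D = 30.43 × (0.7273 − 0.5341) + 2.15 × 0.5341 = 5.878 + 1.148 = 7.026 mg/L.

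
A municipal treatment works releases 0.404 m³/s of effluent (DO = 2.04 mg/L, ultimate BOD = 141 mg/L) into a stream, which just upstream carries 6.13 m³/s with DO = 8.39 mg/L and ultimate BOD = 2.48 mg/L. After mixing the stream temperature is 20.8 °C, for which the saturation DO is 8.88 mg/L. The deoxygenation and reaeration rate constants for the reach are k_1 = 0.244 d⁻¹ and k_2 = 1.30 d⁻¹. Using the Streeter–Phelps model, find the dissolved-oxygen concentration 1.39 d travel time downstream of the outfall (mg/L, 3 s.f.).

Mixed DO = (6.13×8.39 + 0.404×2.04)/(6.13+0.404) = 52.25/6.534 = 7.997 mg/L.
Mixed L₀ = (6.13×2.48 + 0.404×141)/(6.534) = 72.17/6.534 = 11.04 mg/L.
Initial deficit D₀ = C_s − DO₀ = 8.88 − 7.997 = 0.8826 mg/L.
D(1.39) = [0.244×11.04/(1.30−0.244)](e^(−0.244×1.39) − e^(−1.30×1.39)) + 0.8826 e^(−1.30×1.39)
= 2.552 × (0.7124 − 0.1641) + 0.8826 × 0.1641 = 1.544 mg/L.
DO = 8.88 − 1.544 = 7.336 mg/L.

DO ≈ 7.34 mg/L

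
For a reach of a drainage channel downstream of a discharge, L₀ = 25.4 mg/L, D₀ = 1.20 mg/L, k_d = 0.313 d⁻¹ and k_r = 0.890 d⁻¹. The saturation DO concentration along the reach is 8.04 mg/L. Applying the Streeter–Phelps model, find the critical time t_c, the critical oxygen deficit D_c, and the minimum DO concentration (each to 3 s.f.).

t_c = [1/(k_r−k_d)] ln[(k_r/k_d)(1 − D₀(k_r−k_d)/(k_d L₀))]
= [1/(0.890−0.313)] ln[(0.890/0.313)(1 − 1.20×0.5770/(0.313×25.4))]
= (1/0.5770) ln[2.843 × 0.9129] = 1.733 × ln(2.596) = 1.733 × 0.9539 = 1.653 d.
L(t_c) = L₀ e^(−k_d t_c) = 25.4 × 0.5960 = 15.14 mg/L, and at the critical point k_r D_c = k_d L, so D_c = (0.313/0.890) × 15.14 = 5.324 mg/L.
Minimum DO = C_s − D_c = 8.04 − 5.324 = 2.716 mg/L.

t_c ≈ 1.65 d; D_c ≈ 5.32 mg/L; min DO ≈ 2.72 mg/L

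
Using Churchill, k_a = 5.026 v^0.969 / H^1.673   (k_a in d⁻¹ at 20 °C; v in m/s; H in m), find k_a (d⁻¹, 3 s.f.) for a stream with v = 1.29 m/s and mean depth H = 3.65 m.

k_a = 5.026 × 1.29^0.969 / 3.65^1.673 = 5.026 × 1.280 / 8.724 = 0.7373 d⁻¹.

k_a ≈ 0.737 d⁻¹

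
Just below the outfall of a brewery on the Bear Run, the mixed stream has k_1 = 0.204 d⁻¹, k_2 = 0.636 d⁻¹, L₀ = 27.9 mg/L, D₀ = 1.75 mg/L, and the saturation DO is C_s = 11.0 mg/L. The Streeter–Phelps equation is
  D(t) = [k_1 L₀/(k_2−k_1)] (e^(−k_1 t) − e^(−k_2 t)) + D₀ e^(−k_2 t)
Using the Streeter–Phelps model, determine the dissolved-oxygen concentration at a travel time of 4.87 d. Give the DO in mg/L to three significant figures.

DO ≈ 6.64 mg/L

k_1 L₀/(k_2−k_1) = 0.204×27.9/(0.636−0.204) = 5.692/0.4320 = 13.17 mg/L.
e^(−k_1 t) = e^(−0.204×4.870) = 0.3703; e^(−k_2 t) = e^(−0.636×4.870) = 0.04517.
D = 13.17 × (0.3703 − 0.04517) + 1.75 × 0.04517 = 4.283 + 0.07905 = 4.362 mg/L.
DO = C_s − D = 11.0 − 4.362 = 6.638 mg/L.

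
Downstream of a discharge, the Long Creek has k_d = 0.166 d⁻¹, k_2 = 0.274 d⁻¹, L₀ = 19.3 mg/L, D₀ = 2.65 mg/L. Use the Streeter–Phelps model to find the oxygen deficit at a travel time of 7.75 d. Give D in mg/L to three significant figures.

k_d L₀/(k_2−k_d) = 0.166×19.3/(0.274−0.166) = 3.204/0.1080 = 29.66 mg/L.
e^(−k_d t) = e^(−0.166×7.750) = 0.2762; e^(−k_2 t) = e^(−0.274×7.750) = 0.1196.
D = 29.66 × (0.2762 − 0.1196) + 2.65 × 0.1196 = 4.646 + 0.3170 = 4.963 mg/L.

D ≈ 4.96 mg/L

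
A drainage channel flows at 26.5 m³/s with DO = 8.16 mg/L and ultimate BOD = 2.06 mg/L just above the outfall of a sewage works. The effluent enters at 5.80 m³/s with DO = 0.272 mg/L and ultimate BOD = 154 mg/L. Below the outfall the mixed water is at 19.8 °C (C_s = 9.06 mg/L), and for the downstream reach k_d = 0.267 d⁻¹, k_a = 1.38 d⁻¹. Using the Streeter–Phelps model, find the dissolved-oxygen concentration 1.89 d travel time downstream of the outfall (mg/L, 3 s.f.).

Mixed DO = (26.5×8.16 + 5.80×0.272)/(26.5+5.80) = 217.8/32.30 = 6.744 mg/L.
Mixed L₀ = (26.5×2.06 + 5.80×154)/(32.30) = 947.8/32.30 = 29.34 mg/L.
Initial deficit D₀ = C_s − DO₀ = 9.06 − 6.744 = 2.316 mg/L.
D(1.89) = [0.267×29.34/(1.38−0.267)](e^(−0.267×1.89) − e^(−1.38×1.89)) + 2.316 e^(−1.38×1.89)
= 7.039 × (0.6037 − 0.07367) + 2.316 × 0.07367 = 3.902 mg/L.
DO = 9.06 − 3.902 = 5.158 mg/L.

DO ≈ 5.16 mg/L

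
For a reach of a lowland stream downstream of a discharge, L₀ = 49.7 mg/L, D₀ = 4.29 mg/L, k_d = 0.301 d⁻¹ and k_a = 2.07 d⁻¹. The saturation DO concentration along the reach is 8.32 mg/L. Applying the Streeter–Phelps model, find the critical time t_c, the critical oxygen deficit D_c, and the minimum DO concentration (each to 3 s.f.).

At the critical point dD/dt = 0, so k_d L₀ e^(−k_d t) = k_a D. Substituting D(t) from the Streeter–Phelps equation and solving for t gives
t_c = ln[(k_a/k_d)(1 − D₀(k_a−k_d)/(k_d L₀))] / (k_a−k_d).
Here k_a−k_d = 1.769 d⁻¹ and 1 − D₀(k_a−k_d)/(k_d L₀) = 1 − 4.29×1.769/(0.301×49.7) = 0.4927, so
t_c = ln(6.877 × 0.4927) / 1.769 = 1.220 / 1.769 = 0.6899 d.
L(t_c) = L₀ e^(−k_d t_c) = 49.7 × 0.8125 = 40.38 mg/L, and at the critical point k_a D_c = k_d L, so D_c = (0.301/2.07) × 40.38 = 5.872 mg/L.
Minimum DO = C_s − D_c = 8.32 − 5.872 = 2.448 mg/L.

t_c ≈ 0.690 d; D_c ≈ 5.87 mg/L; min DO ≈ 2.45 mg/L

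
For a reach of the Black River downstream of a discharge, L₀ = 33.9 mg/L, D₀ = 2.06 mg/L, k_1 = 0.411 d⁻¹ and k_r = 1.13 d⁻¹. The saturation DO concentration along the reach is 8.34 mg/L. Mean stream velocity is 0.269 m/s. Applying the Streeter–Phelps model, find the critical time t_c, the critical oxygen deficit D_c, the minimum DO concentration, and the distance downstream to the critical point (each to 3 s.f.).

At the critical point dD/dt = 0, so k_1 L₀ e^(−k_1 t) = k_r D. Substituting D(t) from the Streeter–Phelps equation and solving for t gives
t_c = ln[(k_r/k_1)(1 − D₀(k_r−k_1)/(k_1 L₀))] / (k_r−k_1).
Here k_r−k_1 = 0.7190 d⁻¹ and 1 − D₀(k_r−k_1)/(k_1 L₀) = 1 − 2.06×0.7190/(0.411×33.9) = 0.8937, so
t_c = ln(2.749 × 0.8937) / 0.7190 = 0.8990 / 0.7190 = 1.250 d.
L(t_c) = L₀ e^(−k_1 t_c) = 33.9 × 0.5982 = 20.28 mg/L, and at the critical point k_r D_c = k_1 L, so D_c = (0.411/1.13) × 20.28 = 7.375 mg/L.
Minimum DO = C_s − D_c = 8.34 − 7.375 = 0.9646 mg/L.
x_c = v t_c = 0.269 m/s × 1.250 d × 86400 s/d = 29060 m ≈ 29.1 km.

t_c ≈ 1.25 d; D_c ≈ 7.38 mg/L; min DO ≈ 0.965 mg/L; x_c ≈ 29.1 km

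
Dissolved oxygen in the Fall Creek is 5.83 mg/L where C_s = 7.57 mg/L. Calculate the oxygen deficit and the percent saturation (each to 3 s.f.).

D = C_s − C = 7.57 − 5.83 = 1.74 mg/L.
% saturation = 5.83/7.57 × 100 = 77.0 %.

D ≈ 1.74 mg/L; 77.0 % saturation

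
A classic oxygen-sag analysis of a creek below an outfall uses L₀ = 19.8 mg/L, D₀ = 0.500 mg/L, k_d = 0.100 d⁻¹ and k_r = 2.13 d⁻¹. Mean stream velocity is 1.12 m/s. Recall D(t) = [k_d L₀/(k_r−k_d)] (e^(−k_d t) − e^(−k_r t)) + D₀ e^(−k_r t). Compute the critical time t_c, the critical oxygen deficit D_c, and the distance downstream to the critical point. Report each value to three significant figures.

At the critical point dD/dt = 0, so k_d L₀ e^(−k_d t) = k_r D. Substituting D(t) from the Streeter–Phelps equation and solving for t gives
t_c = ln[(k_r/k_d)(1 − D₀(k_r−k_d)/(k_d L₀))] / (k_r−k_d).
Here k_r−k_d = 2.030 d⁻¹ and 1 − D₀(k_r−k_d)/(k_d L₀) = 1 − 0.500×2.030/(0.100×19.8) = 0.4874, so
t_c = ln(21.30 × 0.4874) / 2.030 = 2.340 / 2.030 = 1.153 d.
D_c = (k_d/k_r) L₀ e^(−k_d t_c) = (0.100/2.13) × 19.8 × e^(−0.100×1.153) = 0.04695 × 19.8 × 0.8911 = 0.8284 mg/L.
x_c = v t_c = 1.12 m/s × 1.153 d × 86400 s/d = 111500 m ≈ 112 km.

t_c ≈ 1.15 d; D_c ≈ 0.828 mg/L; x_c ≈ 112 km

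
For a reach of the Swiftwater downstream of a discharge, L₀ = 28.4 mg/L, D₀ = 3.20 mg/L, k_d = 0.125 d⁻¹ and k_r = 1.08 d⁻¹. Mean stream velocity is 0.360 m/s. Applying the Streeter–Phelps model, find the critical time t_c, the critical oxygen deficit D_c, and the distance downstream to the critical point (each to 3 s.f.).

At the critical point dD/dt = 0, so k_d L₀ e^(−k_d t) = k_r D. Substituting D(t) from the Streeter–Phelps equation and solving for t gives
t_c = ln[(k_r/k_d)(1 − D₀(k_r−k_d)/(k_d L₀))] / (k_r−k_d).
Here k_r−k_d = 0.9550 d⁻¹ and 1 − D₀(k_r−k_d)/(k_d L₀) = 1 − 3.20×0.9550/(0.125×28.4) = 0.1392, so
t_c = ln(8.640 × 0.1392) / 0.9550 = 0.1842 / 0.9550 = 0.1929 d.
D_c = (k_d/k_r) L₀ e^(−k_d t_c) = (0.125/1.08) × 28.4 × e^(−0.125×0.1929) = 0.1157 × 28.4 × 0.9762 = 3.209 mg/L.
x_c = v t_c = 0.360 m/s × 0.1929 d × 86400 s/d = 6000 m ≈ 6.00 km.

t_c ≈ 0.193 d; D_c ≈ 3.21 mg/L; x_c ≈ 6.00 km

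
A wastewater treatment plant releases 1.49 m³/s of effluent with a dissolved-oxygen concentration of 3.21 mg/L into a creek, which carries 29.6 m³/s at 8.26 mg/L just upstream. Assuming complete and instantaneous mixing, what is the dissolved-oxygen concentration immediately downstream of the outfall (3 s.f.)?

Flow-weighted mixing: C = (Q_r C_r + Q_w C_w)/(Q_r + Q_w)
= (29.6×8.26 + 1.49×3.21)/(29.6 + 1.49) = 249.3/31.09 = 8.018 mg/L.

8.02 mg/L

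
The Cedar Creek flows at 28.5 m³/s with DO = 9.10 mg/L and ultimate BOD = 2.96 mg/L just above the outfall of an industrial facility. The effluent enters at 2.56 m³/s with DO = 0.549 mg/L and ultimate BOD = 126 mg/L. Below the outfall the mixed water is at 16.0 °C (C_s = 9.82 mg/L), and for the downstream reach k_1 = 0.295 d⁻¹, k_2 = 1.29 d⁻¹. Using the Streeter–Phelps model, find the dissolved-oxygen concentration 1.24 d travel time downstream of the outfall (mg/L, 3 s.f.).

DO ≈ 7.62 mg/L

Mixed DO = (28.5×9.10 + 2.56×0.549)/(28.5+2.56) = 260.8/31.06 = 8.395 mg/L.
Mixed L₀ = (28.5×2.96 + 2.56×126)/(31.06) = 406.9/31.06 = 13.10 mg/L.
Initial deficit D₀ = C_s − DO₀ = 9.82 − 8.395 = 1.425 mg/L.
D(1.24) = [0.295×13.10/(1.29−0.295)](e^(−0.295×1.24) − e^(−1.29×1.24)) + 1.425 e^(−1.29×1.24)
= 3.884 × (0.6936 − 0.2020) + 1.425 × 0.2020 = 2.198 mg/L.
DO = 9.82 − 2.198 = 7.622 mg/L.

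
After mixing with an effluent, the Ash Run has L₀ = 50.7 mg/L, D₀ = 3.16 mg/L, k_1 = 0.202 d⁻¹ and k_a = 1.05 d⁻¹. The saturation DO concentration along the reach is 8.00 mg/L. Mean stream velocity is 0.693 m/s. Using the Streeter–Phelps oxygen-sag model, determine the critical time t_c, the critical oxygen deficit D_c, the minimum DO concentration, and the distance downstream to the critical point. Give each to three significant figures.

t_c ≈ 1.59 d; D_c ≈ 7.08 mg/L; min DO ≈ 0.920 mg/L; x_c ≈ 95.0 km

With k_a/k_1 = 5.198 and 1 − D₀(k_a−k_1)/(k_1 L₀) = 0.7383,
t_c = ln(5.198 × 0.7383) / (1.05 − 0.202) = ln(3.838) / 0.8480 = 1.345/0.8480 = 1.586 d.
L(t_c) = L₀ e^(−k_1 t_c) = 50.7 × 0.7259 = 36.80 mg/L, and at the critical point k_a D_c = k_1 L, so D_c = (0.202/1.05) × 36.80 = 7.080 mg/L.
Minimum DO = C_s − D_c = 8.00 − 7.080 = 0.9200 mg/L.
x_c = v t_c = 0.693 m/s × 1.586 d × 86400 s/d = 94960 m ≈ 95.0 km.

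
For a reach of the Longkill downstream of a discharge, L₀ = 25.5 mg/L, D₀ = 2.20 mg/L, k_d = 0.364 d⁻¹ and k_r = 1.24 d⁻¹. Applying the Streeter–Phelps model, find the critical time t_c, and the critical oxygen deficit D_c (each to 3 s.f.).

t_c = [1/(k_r−k_d)] ln[(k_r/k_d)(1 − D₀(k_r−k_d)/(k_d L₀))]
= [1/(1.24−0.364)] ln[(1.24/0.364)(1 − 2.20×0.8760/(0.364×25.5))]
= (1/0.8760) ln[3.407 × 0.7924] = 1.142 × ln(2.699) = 1.142 × 0.9930 = 1.134 d.
L(t_c) = L₀ e^(−k_d t_c) = 25.5 × 0.6619 = 16.88 mg/L, and at the critical point k_r D_c = k_d L, so D_c = (0.364/1.24) × 16.88 = 4.955 mg/L.

t_c ≈ 1.13 d; D_c ≈ 4.95 mg/L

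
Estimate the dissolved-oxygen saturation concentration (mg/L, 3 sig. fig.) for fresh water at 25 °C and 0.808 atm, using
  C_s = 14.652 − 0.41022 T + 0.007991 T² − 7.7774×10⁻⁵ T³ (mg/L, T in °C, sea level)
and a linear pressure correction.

At sea level: C_s = 14.652 − 0.41022×25 + 0.007991×25² − 7.7774×10⁻⁵×25³ = 8.176 mg/L.
Pressure correction: C_s' = 8.176 × 0.808 = 6.606 mg/L.

C_s ≈ 6.61 mg/L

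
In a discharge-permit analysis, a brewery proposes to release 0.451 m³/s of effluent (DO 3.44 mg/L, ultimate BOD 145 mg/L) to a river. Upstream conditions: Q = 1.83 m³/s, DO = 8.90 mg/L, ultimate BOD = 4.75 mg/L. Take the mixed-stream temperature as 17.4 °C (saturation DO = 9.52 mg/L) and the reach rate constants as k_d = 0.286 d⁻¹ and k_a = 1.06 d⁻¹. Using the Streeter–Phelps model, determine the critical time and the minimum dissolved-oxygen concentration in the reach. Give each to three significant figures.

Mixed DO = (1.83×8.90 + 0.451×3.44)/(1.83+0.451) = 17.84/2.281 = 7.820 mg/L.
Mixed L₀ = (1.83×4.75 + 0.451×145)/(2.281) = 74.09/2.281 = 32.48 mg/L.
Initial deficit D₀ = C_s − DO₀ = 9.52 − 7.820 = 1.700 mg/L.
t_c = (1/0.7740) ln[(1.06/0.286)(1 − 1.700×0.7740/(0.286×32.48))] = 1.292 × ln(3.181) = 1.495 d.
D_c = (0.286/1.06) × 32.48 × e^(−0.286×1.495) = 0.2698 × 32.48 × 0.6520 = 5.714 mg/L.
Minimum DO = 9.52 − 5.714 = 3.806 mg/L.

t_c ≈ 1.50 d; minimum DO ≈ 3.81 mg/L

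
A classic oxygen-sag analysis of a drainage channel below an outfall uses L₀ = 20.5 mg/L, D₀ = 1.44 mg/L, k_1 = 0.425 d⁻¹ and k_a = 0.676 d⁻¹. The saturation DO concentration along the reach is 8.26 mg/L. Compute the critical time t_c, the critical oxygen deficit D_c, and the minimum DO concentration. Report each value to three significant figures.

t_c = [1/(k_a−k_1)] ln[(k_a/k_1)(1 − D₀(k_a−k_1)/(k_1 L₀))]
= [1/(0.676−0.425)] ln[(0.676/0.425)(1 − 1.44×0.2510/(0.425×20.5))]
= (1/0.2510) ln[1.591 × 0.9585] = 3.984 × ln(1.525) = 3.984 × 0.4217 = 1.680 d.
D_c = (k_1/k_a) L₀ e^(−k_1 t_c) = (0.425/0.676) × 20.5 × e^(−0.425×1.680) = 0.6287 × 20.5 × 0.4896 = 6.311 mg/L.
Minimum DO = C_s − D_c = 8.26 − 6.311 = 1.949 mg/L.

t_c ≈ 1.68 d; D_c ≈ 6.31 mg/L; min DO ≈ 1.95 mg/L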